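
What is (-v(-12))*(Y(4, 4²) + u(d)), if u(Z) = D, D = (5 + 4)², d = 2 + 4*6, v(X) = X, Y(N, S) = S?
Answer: 1164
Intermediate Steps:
d = 26 (d = 2 + 24 = 26)
D = 81 (D = 9² = 81)
u(Z) = 81
(-v(-12))*(Y(4, 4²) + u(d)) = (-1*(-12))*(4² + 81) = 12*(16 + 81) = 12*97 = 1164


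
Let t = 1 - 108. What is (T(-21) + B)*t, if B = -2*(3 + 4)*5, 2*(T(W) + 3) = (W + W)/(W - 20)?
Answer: 318004/41 ≈ 7756.2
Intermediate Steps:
t = -107
T(W) = -3 + W/(-20 + W) (T(W) = -3 + ((W + W)/(W - 20))/2 = -3 + ((2*W)/(-20 + W))/2 = -3 + (2*W/(-20 + W))/2 = -3 + W/(-20 + W))
B = -70 (B = -2*7*5 = -14*5 = -70)
(T(-21) + B)*t = (2*(30 - 1*(-21))/(-20 - 21) - 70)*(-107) = (2*(30 + 21)/(-41) - 70)*(-107) = (2*(-1/41)*51 - 70)*(-107) = (-102/41 - 70)*(-107) = -2972/41*(-107) = 318004/41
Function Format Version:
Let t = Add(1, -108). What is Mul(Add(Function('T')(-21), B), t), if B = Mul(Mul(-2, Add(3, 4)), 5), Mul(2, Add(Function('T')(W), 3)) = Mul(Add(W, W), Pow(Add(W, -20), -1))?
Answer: Rational(318004, 41) ≈ 7756.2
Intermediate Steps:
t = -107
Function('T')(W) = Add(-3, Mul(W, Pow(Add(-20, W), -1))) (Function('T')(W) = Add(-3, Mul(Rational(1, 2), Mul(Add(W, W), Pow(Add(W, -20), -1)))) = Add(-3, Mul(Rational(1, 2), Mul(Mul(2, W), Pow(Add(-20, W), -1)))) = Add(-3, Mul(Rational(1, 2), Mul(2, W, Pow(Add(-20, W), -1)))) = Add(-3, Mul(W, Pow(Add(-20, W), -1))))
B = -70 (B = Mul(Mul(-2, 7), 5) = Mul(-14, 5) = -70)
Mul(Add(Function('T')(-21), B), t) = Mul(Add(Mul(2, Pow(Add(-20, -21), -1), Add(30, Mul(-1, -21))), -70), -107) = Mul(Add(Mul(2, Pow(-41, -1), Add(30, 21)), -70), -107) = Mul(Add(Mul(2, Rational(-1, 41), 51), -70), -107) = Mul(Add(Rational(-102, 41), -70), -107) = Mul(Rational(-2972, 41), -107) = Rational(318004, 41)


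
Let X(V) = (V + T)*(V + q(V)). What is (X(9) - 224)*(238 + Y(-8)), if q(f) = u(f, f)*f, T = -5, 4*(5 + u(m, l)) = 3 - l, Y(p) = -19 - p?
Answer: -95794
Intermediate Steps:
u(m, l) = -17/4 - l/4 (u(m, l) = -5 + (3 - l)/4 = -5 + (¾ - l/4) = -17/4 - l/4)
q(f) = f*(-17/4 - f/4) (q(f) = (-17/4 - f/4)*f = f*(-17/4 - f/4))
X(V) = (-5 + V)*(V - V*(17 + V)/4) (X(V) = (V - 5)*(V - V*(17 + V)/4) = (-5 + V)*(V - V*(17 + V)/4))
(X(9) - 224)*(238 + Y(-8)) = ((¼)*9*(65 - 1*9² - 8*9) - 224)*(238 + (-19 - 1*(-8))) = ((¼)*9*(65 - 1*81 - 72) - 224)*(238 + (-19 + 8)) = ((¼)*9*(65 - 81 - 72) - 224)*(238 - 11) = ((¼)*9*(-88) - 224)*227 = (-198 - 224)*227 = -422*227 = -95794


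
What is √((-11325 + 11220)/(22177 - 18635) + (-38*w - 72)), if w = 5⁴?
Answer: I*√6099297182/506 ≈ 154.34*I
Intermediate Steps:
w = 625
√((-11325 + 11220)/(22177 - 18635) + (-38*w - 72)) = √((-11325 + 11220)/(22177 - 18635) + (-38*625 - 72)) = √(-105/3542 + (-23750 - 72)) = √(-105*1/3542 - 23822) = √(-15/506 - 23822) = √(-12053947/506) = I*√6099297182/506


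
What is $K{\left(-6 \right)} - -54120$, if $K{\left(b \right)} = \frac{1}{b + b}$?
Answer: $\frac{649439}{12} \approx 54120.0$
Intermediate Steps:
$K{\left(b \right)} = \frac{1}{2 b}$
$K{\left(-6 \right)} - -54120 = \frac{1}{2 \left(-6\right)} - -54120 = \frac{1}{2} \left(- \frac{1}{6}\right) + 54120 = - \frac{1}{12} + 54120 = \frac{649439}{12}$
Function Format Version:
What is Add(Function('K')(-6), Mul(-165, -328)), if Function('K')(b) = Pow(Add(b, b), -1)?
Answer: Rational(649439, 12) ≈ 54120.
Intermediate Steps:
Function('K')(b) = Mul(Rational(1, 2), Pow(b, -1)) (Function('K')(b) = Pow(Mul(2, b), -1) = Mul(Rational(1, 2), Pow(b, -1)))
Add(Function('K')(-6), Mul(-165, -328)) = Add(Mul(Rational(1, 2), Pow(-6, -1)), Mul(-165, -328)) = Add(Mul(Rational(1, 2), Rational(-1, 6)), 54120) = Add(Rational(-1, 12), 54120) = Rational(649439, 12)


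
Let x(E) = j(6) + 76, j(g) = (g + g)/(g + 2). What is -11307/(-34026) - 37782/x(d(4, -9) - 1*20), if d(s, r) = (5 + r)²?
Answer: -856462693/1758010 ≈ -487.18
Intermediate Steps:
j(g) = 2*g/(2 + g) (j(g) = (2*g)/(2 + g) = 2*g/(2 + g))
x(E) = 155/2 (x(E) = 2*6/(2 + 6) + 76 = 2*6/8 + 76 = 2*6*(⅛) + 76 = 3/2 + 76 = 155/2)
-11307/(-34026) - 37782/x(d(4, -9) - 1*20) = -11307/(-34026) - 37782/155/2 = -11307*(-1/34026) - 37782*2/155 = 3769/11342 - 75564/155 = -856462693/1758010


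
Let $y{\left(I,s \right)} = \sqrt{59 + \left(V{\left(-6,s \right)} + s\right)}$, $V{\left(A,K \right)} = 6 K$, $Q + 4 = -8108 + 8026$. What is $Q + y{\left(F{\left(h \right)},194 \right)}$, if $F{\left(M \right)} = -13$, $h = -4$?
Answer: $-86 + \sqrt{1417} \approx -48.357$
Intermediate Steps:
$Q = -86$ ($Q = -4 + \left(-8108 + 8026\right) = -4 - 82 = -86$)
$y{\left(I,s \right)} = \sqrt{59 + 7 s}$ ($y{\left(I,s \right)} = \sqrt{59 + \left(6 s + s\right)} = \sqrt{59 + 7 s}$)
$Q + y{\left(F{\left(h \right)},194 \right)} = -86 + \sqrt{59 + 7 \cdot 194} = -86 + \sqrt{59 + 1358} = -86 + \sqrt{1417}$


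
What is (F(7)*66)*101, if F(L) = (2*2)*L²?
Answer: 1306536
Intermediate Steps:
F(L) = 4*L²
(F(7)*66)*101 = ((4*7²)*66)*101 = ((4*49)*66)*101 = (196*66)*101 = 12936*101 = 1306536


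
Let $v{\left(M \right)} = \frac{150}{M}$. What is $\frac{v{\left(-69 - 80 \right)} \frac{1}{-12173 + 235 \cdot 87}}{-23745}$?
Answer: $\frac{5}{975545912} \approx 5.1253 \cdot 10^{-9}$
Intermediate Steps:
$\frac{v{\left(-69 - 80 \right)} \frac{1}{-12173 + 235 \cdot 87}}{-23745} = \frac{\frac{150}{-69 - 80} \frac{1}{-12173 + 235 \cdot 87}}{-23745} = \frac{150 \frac{1}{-69 - 80}}{-12173 + 20445} \left(- \frac{1}{23745}\right) = \frac{150 \frac{1}{-149}}{8272} \left(- \frac{1}{23745}\right) = 150 \left(- \frac{1}{149}\right) \frac{1}{8272} \left(- \frac{1}{23745}\right) = \left(- \frac{150}{149}\right) \frac{1}{8272} \left(- \frac{1}{23745}\right) = \left(- \frac{75}{616264}\right) \left(- \frac{1}{23745}\right) = \frac{5}{975545912}$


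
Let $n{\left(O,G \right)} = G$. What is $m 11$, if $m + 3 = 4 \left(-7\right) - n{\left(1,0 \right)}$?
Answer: $-341$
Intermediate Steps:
$m = -31$ ($m = -3 + \left(4 \left(-7\right) - 0\right) = -3 + \left(-28 + 0\right) = -3 - 28 = -31$)
$m 11 = \left(-31\right) 11 = -341$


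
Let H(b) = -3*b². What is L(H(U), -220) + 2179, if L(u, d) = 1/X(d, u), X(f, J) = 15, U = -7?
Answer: 32686/15 ≈ 2179.1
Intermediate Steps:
L(u, d) = 1/15
L(H(U), -220) + 2179 = 1/15 + 2179 = 32686/15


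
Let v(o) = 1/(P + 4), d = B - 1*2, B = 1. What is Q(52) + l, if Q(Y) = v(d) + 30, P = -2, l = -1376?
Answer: -2691/2 ≈ -1345.5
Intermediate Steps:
d = -1 (d = 1 - 1*2 = 1 - 2 = -1)
v(o) = ½ (v(o) = 1/(-2 + 4) = 1/2 = ½)
Q(Y) = 61/2 (Q(Y) = ½ + 30 = 61/2)
Q(52) + l = 61/2 - 1376 = -2691/2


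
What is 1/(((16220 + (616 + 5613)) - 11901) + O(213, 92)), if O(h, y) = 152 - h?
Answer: 1/10487 ≈ 9.5356e-5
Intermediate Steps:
1/(((16220 + (616 + 5613)) - 11901) + O(213, 92)) = 1/(((16220 + (616 + 5613)) - 11901) + (152 - 1*213)) = 1/(((16220 + 6229) - 11901) + (152 - 213)) = 1/((22449 - 11901) - 61) = 1/(10548 - 61) = 1/10487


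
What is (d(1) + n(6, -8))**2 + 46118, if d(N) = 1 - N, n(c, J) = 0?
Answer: 46118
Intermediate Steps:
(d(1) + n(6, -8))**2 + 46118 = ((1 - 1*1) + 0)**2 + 46118 = ((1 - 1) + 0)**2 + 46118 = (0 + 0)**2 + 46118 = 0**2 + 46118 = 0 + 46118 = 46118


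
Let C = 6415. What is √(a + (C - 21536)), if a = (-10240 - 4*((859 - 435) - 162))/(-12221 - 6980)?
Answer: I*√5574569360633/19201 ≈ 122.97*I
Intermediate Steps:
a = 11288/19201 (a = (-10240 - 4*(424 - 162))/(-19201) = (-10240 - 4*262)*(-1/19201) = (-10240 - 1048)*(-1/19201) = -11288*(-1/19201) = 11288/19201 ≈ 0.58789)
√(a + (C - 21536)) = √(11288/19201 + (6415 - 21536)) = √(11288/19201 - 15121) = √(-290327033/19201) = I*√5574569360633/19201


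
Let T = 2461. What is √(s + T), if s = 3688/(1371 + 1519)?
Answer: √17789945/85 ≈ 49.621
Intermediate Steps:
s = 1844/1445 (s = 3688/2890 = 3688*(1/2890) = 1844/1445 ≈ 1.2761)
√(s + T) = √(1844/1445 + 2461) = √(3557989/1445) = √17789945/85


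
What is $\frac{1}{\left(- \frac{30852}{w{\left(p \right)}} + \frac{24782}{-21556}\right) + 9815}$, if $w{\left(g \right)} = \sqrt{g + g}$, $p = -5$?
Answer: $\frac{633349284590}{12358453414130397} - \frac{199107296776 i \sqrt{10}}{12358453414130397} \approx 5.1248 \cdot 10^{-5} - 5.0948 \cdot 10^{-5} i$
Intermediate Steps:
$w{\left(g \right)} = \sqrt{2} \sqrt{g}$ ($w{\left(g \right)} = \sqrt{2 g} = \sqrt{2} \sqrt{g}$)
$\frac{1}{\left(- \frac{30852}{w{\left(p \right)}} + \frac{24782}{-21556}\right) + 9815} = \frac{1}{\left(- \frac{30852}{\sqrt{2} \sqrt{-5}} + \frac{24782}{-21556}\right) + 9815} = \frac{1}{\left(- \frac{30852}{\sqrt{2} i \sqrt{5}} + 24782 \left(- \frac{1}{21556}\right)\right) + 9815} = \frac{1}{\left(- \frac{30852}{i \sqrt{10}} - \frac{12391}{10778}\right) + 9815} = \frac{1}{\left(- 30852 \left(- \frac{i \sqrt{10}}{10}\right) - \frac{12391}{10778}\right) + 9815} = \frac{1}{\left(\frac{15426 i \sqrt{10}}{5} - \frac{12391}{10778}\right) + 9815} = \frac{1}{\left(- \frac{12391}{10778} + \frac{15426 i \sqrt{10}}{5}\right) + 9815} = \frac{1}{\frac{105773679}{10778} + \frac{15426 i \sqrt{10}}{5}}$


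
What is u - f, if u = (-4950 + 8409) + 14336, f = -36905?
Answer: 54700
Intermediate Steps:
u = 17795 (u = 3459 + 14336 = 17795)
u - f = 17795 - 1*(-36905) = 17795 + 36905 = 54700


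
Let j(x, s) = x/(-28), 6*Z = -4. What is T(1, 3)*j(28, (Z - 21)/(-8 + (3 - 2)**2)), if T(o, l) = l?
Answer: -3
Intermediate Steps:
Z = -2/3 (Z = (1/6)*(-4) = -2/3 ≈ -0.66667)
j(x, s) = -x/28 (j(x, s) = x*(-1/28) = -x/28)
T(1, 3)*j(28, (Z - 21)/(-8 + (3 - 2)**2)) = 3*(-1/28*28) = 3*(-1) = -3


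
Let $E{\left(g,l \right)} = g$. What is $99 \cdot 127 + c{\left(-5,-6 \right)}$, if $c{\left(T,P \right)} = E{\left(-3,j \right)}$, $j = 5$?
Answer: $12570$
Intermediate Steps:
$c{\left(T,P \right)} = -3$
$99 \cdot 127 + c{\left(-5,-6 \right)} = 99 \cdot 127 - 3 = 12573 - 3 = 12570$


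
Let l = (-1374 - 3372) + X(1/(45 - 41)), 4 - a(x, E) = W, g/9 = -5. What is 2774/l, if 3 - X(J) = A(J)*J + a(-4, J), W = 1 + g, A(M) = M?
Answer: -44384/76657 ≈ -0.57899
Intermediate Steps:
g = -45 (g = 9*(-5) = -45)
W = -44 (W = 1 - 45 = -44)
a(x, E) = 48 (a(x, E) = 4 - 1*(-44) = 4 + 44 = 48)
X(J) = -45 - J² (X(J) = 3 - (J*J + 48) = 3 - (J² + 48) = 3 - (48 + J²) = 3 + (-48 - J²) = -45 - J²)
l = -76657/16 (l = (-1374 - 3372) + (-45 - (1/(45 - 41))²) = -4746 + (-45 - (1/4)²) = -4746 + (-45 - (¼)²) = -4746 + (-45 - 1*1/16) = -4746 + (-45 - 1/16) = -4746 - 721/16 = -76657/16 ≈ -4791.1)
2774/l = 2774/(-76657/16) = 2774*(-16/76657) = -44384/76657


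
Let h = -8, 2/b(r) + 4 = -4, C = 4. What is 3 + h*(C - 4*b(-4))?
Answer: -37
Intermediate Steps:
b(r) = -1/4 (b(r) = 2/(-4 - 4) = 2/(-8) = 2*(-1/8) = -1/4)
3 + h*(C - 4*b(-4)) = 3 - 8*(4 - 4*(-1/4)) = 3 - 8*(4 + 1) = 3 - 8*5 = 3 - 40 = -37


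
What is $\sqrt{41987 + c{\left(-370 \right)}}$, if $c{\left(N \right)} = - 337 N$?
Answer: $\sqrt{166677} \approx 408.26$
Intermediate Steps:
$\sqrt{41987 + c{\left(-370 \right)}} = \sqrt{41987 - -124690} = \sqrt{41987 + 124690} = \sqrt{166677}$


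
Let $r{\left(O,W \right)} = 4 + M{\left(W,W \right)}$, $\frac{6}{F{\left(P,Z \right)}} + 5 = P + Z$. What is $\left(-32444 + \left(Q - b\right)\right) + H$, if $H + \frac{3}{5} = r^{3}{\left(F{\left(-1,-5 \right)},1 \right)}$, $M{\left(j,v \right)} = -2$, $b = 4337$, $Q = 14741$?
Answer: $- \frac{110163}{5} \approx -22033.0$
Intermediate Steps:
$F{\left(P,Z \right)} = \frac{6}{-5 + P + Z}$ ($F{\left(P,Z \right)} = \frac{6}{-5 + \left(P + Z\right)} = \frac{6}{-5 + P + Z}$)
$r{\left(O,W \right)} = 2$ ($r{\left(O,W \right)} = 4 - 2 = 2$)
$H = \frac{37}{5}$ ($H = - \frac{3}{5} + 2^{3} = - \frac{3}{5} + 8 = \frac{37}{5} \approx 7.4$)
$\left(-32444 + \left(Q - b\right)\right) + H = \left(-32444 + \left(14741 - 4337\right)\right) + \frac{37}{5} = \left(-32444 + 10404\right) + \frac{37}{5} = -22040 + \frac{37}{5} = - \frac{110163}{5}$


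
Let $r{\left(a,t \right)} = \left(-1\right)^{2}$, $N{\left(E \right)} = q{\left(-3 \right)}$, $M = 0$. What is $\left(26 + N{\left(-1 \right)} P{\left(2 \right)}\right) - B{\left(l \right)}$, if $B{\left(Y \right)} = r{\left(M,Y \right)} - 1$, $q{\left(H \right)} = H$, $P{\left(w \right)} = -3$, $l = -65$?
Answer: $35$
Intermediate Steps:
$N{\left(E \right)} = -3$
$r{\left(a,t \right)} = 1$
$B{\left(Y \right)} = 0$ ($B{\left(Y \right)} = 1 - 1 = 0$)
$\left(26 + N{\left(-1 \right)} P{\left(2 \right)}\right) - B{\left(l \right)} = \left(26 - -9\right) - 0 = \left(26 + 9\right) + 0 = 35 + 0 = 35$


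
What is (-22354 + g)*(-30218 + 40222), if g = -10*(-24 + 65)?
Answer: -227731056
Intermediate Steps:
g = -410 (g = -10*41 = -410)
(-22354 + g)*(-30218 + 40222) = (-22354 - 410)*(-30218 + 40222) = -22764*10004 = -227731056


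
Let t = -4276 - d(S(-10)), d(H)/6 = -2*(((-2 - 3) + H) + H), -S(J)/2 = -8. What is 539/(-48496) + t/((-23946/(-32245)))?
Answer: -33955861637/6380688 ≈ -5321.7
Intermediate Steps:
S(J) = 16 (S(J) = -2*(-8) = 16)
d(H) = 60 - 24*H (d(H) = 6*(-2*(((-2 - 3) + H) + H)) = 6*(-2*((-5 + H) + H)) = 6*(-2*(-5 + 2*H)) = 6*(10 - 4*H) = 60 - 24*H)
t = -3952 (t = -4276 - (60 - 24*16) = -4276 - (60 - 384) = -4276 - 1*(-324) = -4276 + 324 = -3952)
539/(-48496) + t/((-23946/(-32245))) = 539/(-48496) - 3952/((-23946/(-32245))) = 539*(-1/48496) - 3952/((-23946*(-1/32245))) = -77/6928 - 3952/23946/32245 = -77/6928 - 3952*32245/23946 = -77/6928 - 4901240/921 = -33955861637/6380688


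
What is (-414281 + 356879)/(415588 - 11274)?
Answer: -28701/202157 ≈ -0.14197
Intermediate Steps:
(-414281 + 356879)/(415588 - 11274) = -57402/404314 = -57402*1/404314 = -28701/202157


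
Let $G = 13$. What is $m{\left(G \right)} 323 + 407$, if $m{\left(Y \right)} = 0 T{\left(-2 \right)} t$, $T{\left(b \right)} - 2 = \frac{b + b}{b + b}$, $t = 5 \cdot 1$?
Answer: $407$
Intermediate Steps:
$t = 5$
$T{\left(b \right)} = 3$ ($T{\left(b \right)} = 2 + \frac{b + b}{b + b} = 2 + \frac{2 b}{2 b} = 2 + 2 b \frac{1}{2 b} = 2 + 1 = 3$)
$m{\left(Y \right)} = 0$ ($m{\left(Y \right)} = 0 \cdot 3 \cdot 5 = 0 \cdot 5 = 0$)
$m{\left(G \right)} 323 + 407 = 0 \cdot 323 + 407 = 0 + 407 = 407$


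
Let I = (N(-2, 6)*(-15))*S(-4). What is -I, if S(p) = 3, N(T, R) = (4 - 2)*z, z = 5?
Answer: 450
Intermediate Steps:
N(T, R) = 10 (N(T, R) = (4 - 2)*5 = 2*5 = 10)
I = -450 (I = (10*(-15))*3 = -150*3 = -450)
-I = -1*(-450) = 450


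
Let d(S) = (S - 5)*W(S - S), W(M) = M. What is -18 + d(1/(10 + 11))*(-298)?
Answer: -18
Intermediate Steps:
d(S) = 0 (d(S) = (S - 5)*(S - S) = (-5 + S)*0 = 0)
-18 + d(1/(10 + 11))*(-298) = -18 + 0*(-298) = -18 + 0 = -18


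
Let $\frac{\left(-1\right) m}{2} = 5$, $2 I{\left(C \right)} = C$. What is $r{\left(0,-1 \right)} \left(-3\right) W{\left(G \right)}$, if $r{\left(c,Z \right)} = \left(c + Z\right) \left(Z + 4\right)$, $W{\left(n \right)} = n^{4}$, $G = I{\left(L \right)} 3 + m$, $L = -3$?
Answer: $\frac{6365529}{16} \approx 3.9785 \cdot 10^{5}$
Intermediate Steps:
$I{\left(C \right)} = \frac{C}{2}$
$m = -10$ ($m = \left(-2\right) 5 = -10$)
$G = - \frac{29}{2}$ ($G = \frac{1}{2} \left(-3\right) 3 - 10 = \left(- \frac{3}{2}\right) 3 - 10 = - \frac{9}{2} - 10 = - \frac{29}{2} \approx -14.5$)
$r{\left(c,Z \right)} = \left(4 + Z\right) \left(Z + c\right)$ ($r{\left(c,Z \right)} = \left(Z + c\right) \left(4 + Z\right) = \left(4 + Z\right) \left(Z + c\right)$)
$r{\left(0,-1 \right)} \left(-3\right) W{\left(G \right)} = \left(\left(-1\right)^{2} + 4 \left(-1\right) + 4 \cdot 0 - 0\right) \left(-3\right) \left(- \frac{29}{2}\right)^{4} = \left(1 - 4 + 0 + 0\right) \left(-3\right) \frac{707281}{16} = \left(-3\right) \left(-3\right) \frac{707281}{16} = 9 \cdot \frac{707281}{16} = \frac{6365529}{16}$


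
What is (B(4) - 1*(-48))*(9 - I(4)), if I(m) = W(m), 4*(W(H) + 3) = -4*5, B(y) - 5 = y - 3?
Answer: 918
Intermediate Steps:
B(y) = 2 + y (B(y) = 5 + (y - 3) = 5 + (-3 + y) = 2 + y)
W(H) = -8 (W(H) = -3 + (-4*5)/4 = -3 + (¼)*(-20) = -3 - 5 = -8)
I(m) = -8
(B(4) - 1*(-48))*(9 - I(4)) = ((2 + 4) - 1*(-48))*(9 - 1*(-8)) = (6 + 48)*(9 + 8) = 54*17 = 918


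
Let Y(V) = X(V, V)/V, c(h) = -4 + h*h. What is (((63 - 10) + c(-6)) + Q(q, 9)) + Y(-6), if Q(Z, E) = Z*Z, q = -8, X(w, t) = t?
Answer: 150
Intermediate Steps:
c(h) = -4 + h**2
Y(V) = 1 (Y(V) = V/V = 1)
Q(Z, E) = Z**2
(((63 - 10) + c(-6)) + Q(q, 9)) + Y(-6) = (((63 - 10) + (-4 + (-6)**2)) + (-8)**2) + 1 = ((53 + (-4 + 36)) + 64) + 1 = ((53 + 32) + 64) + 1 = (85 + 64) + 1 = 149 + 1 = 150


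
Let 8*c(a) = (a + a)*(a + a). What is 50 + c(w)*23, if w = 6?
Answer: 464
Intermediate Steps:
c(a) = a**2/2 (c(a) = ((a + a)*(a + a))/8 = ((2*a)*(2*a))/8 = (4*a**2)/8 = a**2/2)
50 + c(w)*23 = 50 + ((1/2)*6**2)*23 = 50 + ((1/2)*36)*23 = 50 + 18*23 = 50 + 414 = 464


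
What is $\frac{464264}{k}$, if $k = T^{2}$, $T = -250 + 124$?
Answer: $\frac{116066}{3969} \approx 29.243$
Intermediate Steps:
$T = -126$
$k = 15876$ ($k = \left(-126\right)^{2} = 15876$)
$\frac{464264}{k} = \frac{464264}{15876} = 464264 \cdot \frac{1}{15876} = \frac{116066}{3969}$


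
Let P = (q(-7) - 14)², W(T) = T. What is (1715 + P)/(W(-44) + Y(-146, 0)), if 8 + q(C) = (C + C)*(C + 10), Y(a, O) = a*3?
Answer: -5811/482 ≈ -12.056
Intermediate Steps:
Y(a, O) = 3*a
q(C) = -8 + 2*C*(10 + C) (q(C) = -8 + (C + C)*(C + 10) = -8 + (2*C)*(10 + C) = -8 + 2*C*(10 + C))
P = 4096 (P = ((-8 + 2*(-7)² + 20*(-7)) - 14)² = ((-8 + 2*49 - 140) - 14)² = ((-8 + 98 - 140) - 14)² = (-50 - 14)² = (-64)² = 4096)
(1715 + P)/(W(-44) + Y(-146, 0)) = (1715 + 4096)/(-44 + 3*(-146)) = 5811/(-44 - 438) = 5811/(-482) = 5811*(-1/482) = -5811/482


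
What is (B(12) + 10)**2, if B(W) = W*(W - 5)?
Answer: 8836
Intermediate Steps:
B(W) = W*(-5 + W)
(B(12) + 10)**2 = (12*(-5 + 12) + 10)**2 = (12*7 + 10)**2 = (84 + 10)**2 = 94**2 = 8836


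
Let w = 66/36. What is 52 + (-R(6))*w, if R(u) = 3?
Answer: 93/2 ≈ 46.500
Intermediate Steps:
w = 11/6 (w = 66*(1/36) = 11/6 ≈ 1.8333)
52 + (-R(6))*w = 52 - 1*3*(11/6) = 52 - 3*11/6 = 52 - 11/2 = 93/2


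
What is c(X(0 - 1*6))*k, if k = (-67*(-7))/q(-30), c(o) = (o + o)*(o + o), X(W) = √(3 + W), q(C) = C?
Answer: 938/5 ≈ 187.60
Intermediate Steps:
c(o) = 4*o² (c(o) = (2*o)*(2*o) = 4*o²)
k = -469/30 (k = -67*(-7)/(-30) = 469*(-1/30) = -469/30 ≈ -15.633)
c(X(0 - 1*6))*k = (4*(√(3 + (0 - 1*6)))²)*(-469/30) = (4*(√(3 + (0 - 6)))²)*(-469/30) = (4*(√(3 - 6))²)*(-469/30) = (4*(√(-3))²)*(-469/30) = (4*(I*√3)²)*(-469/30) = (4*(-3))*(-469/30) = -12*(-469/30) = 938/5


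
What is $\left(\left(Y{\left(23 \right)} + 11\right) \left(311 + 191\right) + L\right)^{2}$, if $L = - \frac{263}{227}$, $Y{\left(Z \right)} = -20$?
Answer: $\frac{1052366170801}{51529} \approx 2.0423 \cdot 10^{7}$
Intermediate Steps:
$L = - \frac{263}{227}$ ($L = \left(-263\right) \frac{1}{227} = - \frac{263}{227} \approx -1.1586$)
$\left(\left(Y{\left(23 \right)} + 11\right) \left(311 + 191\right) + L\right)^{2} = \left(\left(-20 + 11\right) \left(311 + 191\right) - \frac{263}{227}\right)^{2} = \left(\left(-9\right) 502 - \frac{263}{227}\right)^{2} = \left(-4518 - \frac{263}{227}\right)^{2} = \left(- \frac{1025849}{227}\right)^{2} = \frac{1052366170801}{51529}$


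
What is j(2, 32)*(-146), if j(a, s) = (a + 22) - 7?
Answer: -2482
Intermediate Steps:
j(a, s) = 15 + a (j(a, s) = (22 + a) - 7 = 15 + a)
j(2, 32)*(-146) = (15 + 2)*(-146) = 17*(-146) = -2482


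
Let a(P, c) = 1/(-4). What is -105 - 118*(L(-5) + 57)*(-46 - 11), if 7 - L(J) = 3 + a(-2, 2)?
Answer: 823725/2 ≈ 4.1186e+5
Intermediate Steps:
a(P, c) = -¼
L(J) = 17/4 (L(J) = 7 - (3 - ¼) = 7 - 1*11/4 = 7 - 11/4 = 17/4)
-105 - 118*(L(-5) + 57)*(-46 - 11) = -105 - 118*(17/4 + 57)*(-46 - 11) = -105 - 14455*(-57)/2 = -105 - 118*(-13965/4) = -105 + 823935/2 = 823725/2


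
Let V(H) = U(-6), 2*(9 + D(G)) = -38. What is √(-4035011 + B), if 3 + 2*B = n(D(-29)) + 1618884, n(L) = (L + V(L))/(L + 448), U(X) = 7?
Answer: 3*I*√143358690/20 ≈ 1796.0*I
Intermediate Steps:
D(G) = -28 (D(G) = -9 + (½)*(-38) = -9 - 19 = -28)
V(H) = 7
n(L) = (7 + L)/(448 + L) (n(L) = (L + 7)/(L + 448) = (7 + L)/(448 + L))
B = 32377619/40 (B = -3/2 + ((7 - 28)/(448 - 28) + 1618884)/2 = -3/2 + (-21/420 + 1618884)/2 = -3/2 + ((1/420)*(-21) + 1618884)/2 = -3/2 + (-1/20 + 1618884)/2 = -3/2 + (½)*(32377679/20) = -3/2 + 32377679/40 = 32377619/40 ≈ 8.0944e+5)
√(-4035011 + B) = √(-4035011 + 32377619/40) = √(-129022821/40) = 3*I*√143358690/20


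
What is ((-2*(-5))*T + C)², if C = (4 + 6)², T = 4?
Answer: 19600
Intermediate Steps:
C = 100 (C = 10² = 100)
((-2*(-5))*T + C)² = (-2*(-5)*4 + 100)² = (10*4 + 100)² = (40 + 100)² = 140² = 19600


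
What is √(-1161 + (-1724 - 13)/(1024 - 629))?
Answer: 6*I*√5050865/395 ≈ 34.138*I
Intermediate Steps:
√(-1161 + (-1724 - 13)/(1024 - 629)) = √(-1161 - 1737/395) = √(-460332/395) = 6*I*√5050865/395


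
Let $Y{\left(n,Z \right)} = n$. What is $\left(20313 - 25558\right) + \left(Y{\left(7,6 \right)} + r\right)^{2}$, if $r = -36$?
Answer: $-4404$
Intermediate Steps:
$\left(20313 - 25558\right) + \left(Y{\left(7,6 \right)} + r\right)^{2} = \left(20313 - 25558\right) + \left(7 - 36\right)^{2} = -5245 + \left(-29\right)^{2} = -5245 + 841 = -4404$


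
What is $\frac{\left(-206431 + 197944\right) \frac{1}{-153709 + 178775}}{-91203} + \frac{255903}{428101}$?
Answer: $\frac{195007349341527}{326226432626066} \approx 0.59777$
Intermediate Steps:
$\frac{\left(-206431 + 197944\right) \frac{1}{-153709 + 178775}}{-91203} + \frac{255903}{428101} = - \frac{8487}{25066} \left(- \frac{1}{91203}\right) + 255903 \cdot \frac{1}{428101} = \left(-8487\right) \frac{1}{25066} \left(- \frac{1}{91203}\right) + \frac{255903}{428101} = \left(- \frac{8487}{25066}\right) \left(- \frac{1}{91203}\right) + \frac{255903}{428101} = \frac{2829}{762031466} + \frac{255903}{428101} = \frac{195007349341527}{326226432626066}$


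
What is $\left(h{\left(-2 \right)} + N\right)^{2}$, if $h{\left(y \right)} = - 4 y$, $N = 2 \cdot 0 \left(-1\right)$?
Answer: $64$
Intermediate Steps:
$N = 0$ ($N = 0 \left(-1\right) = 0$)
$\left(h{\left(-2 \right)} + N\right)^{2} = \left(\left(-4\right) \left(-2\right) + 0\right)^{2} = \left(8 + 0\right)^{2} = 8^{2} = 64$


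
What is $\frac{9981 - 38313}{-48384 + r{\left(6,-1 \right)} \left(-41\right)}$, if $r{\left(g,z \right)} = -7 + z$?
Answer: $\frac{7083}{12014} \approx 0.58956$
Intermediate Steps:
$\frac{9981 - 38313}{-48384 + r{\left(6,-1 \right)} \left(-41\right)} = \frac{9981 - 38313}{-48384 + \left(-7 - 1\right) \left(-41\right)} = \frac{9981 - 38313}{-48384 - -328} = \frac{9981 - 38313}{-48384 + 328} = - \frac{28332}{-48056} = \left(-28332\right) \left(- \frac{1}{48056}\right) = \frac{7083}{12014}$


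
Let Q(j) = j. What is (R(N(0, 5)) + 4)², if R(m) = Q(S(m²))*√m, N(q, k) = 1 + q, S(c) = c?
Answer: 25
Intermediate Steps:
R(m) = m^(5/2) (R(m) = m²*√m = m^(5/2))
(R(N(0, 5)) + 4)² = ((1 + 0)^(5/2) + 4)² = (1^(5/2) + 4)² = (1 + 4)² = 5² = 25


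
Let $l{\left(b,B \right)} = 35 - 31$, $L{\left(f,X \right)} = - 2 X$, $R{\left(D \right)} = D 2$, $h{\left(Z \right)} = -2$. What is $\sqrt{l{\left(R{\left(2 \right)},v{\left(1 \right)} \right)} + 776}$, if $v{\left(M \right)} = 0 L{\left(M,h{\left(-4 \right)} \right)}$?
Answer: $2 \sqrt{195} \approx 27.928$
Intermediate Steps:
$R{\left(D \right)} = 2 D$
$v{\left(M \right)} = 0$ ($v{\left(M \right)} = 0 \left(\left(-2\right) \left(-2\right)\right) = 0 \cdot 4 = 0$)
$l{\left(b,B \right)} = 4$
$\sqrt{l{\left(R{\left(2 \right)},v{\left(1 \right)} \right)} + 776} = \sqrt{4 + 776} = \sqrt{780} = 2 \sqrt{195}$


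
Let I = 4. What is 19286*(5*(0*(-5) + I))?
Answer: 385720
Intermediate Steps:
19286*(5*(0*(-5) + I)) = 19286*(5*(0*(-5) + 4)) = 19286*(5*(0 + 4)) = 19286*(5*4) = 19286*20 = 385720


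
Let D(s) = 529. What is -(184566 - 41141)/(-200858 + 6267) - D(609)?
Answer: -102795214/194591 ≈ -528.26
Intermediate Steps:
-(184566 - 41141)/(-200858 + 6267) - D(609) = -(184566 - 41141)/(-200858 + 6267) - 1*529 = -143425/(-194591) - 529 = -143425*(-1)/194591 - 529 = -1*(-143425/194591) - 529 = 143425/194591 - 529 = -102795214/194591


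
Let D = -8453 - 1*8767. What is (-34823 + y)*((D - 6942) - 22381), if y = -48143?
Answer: 3861486538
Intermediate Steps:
D = -17220 (D = -8453 - 8767 = -17220)
(-34823 + y)*((D - 6942) - 22381) = (-34823 - 48143)*((-17220 - 6942) - 22381) = -82966*(-24162 - 22381) = -82966*(-46543) = 3861486538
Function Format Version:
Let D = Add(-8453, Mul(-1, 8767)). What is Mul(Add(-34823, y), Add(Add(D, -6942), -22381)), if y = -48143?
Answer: 3861486538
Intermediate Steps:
D = -17220 (D = Add(-8453, -8767) = -17220)
Mul(Add(-34823, y), Add(Add(D, -6942), -22381)) = Mul(Add(-34823, -48143), Add(Add(-17220, -6942), -22381)) = Mul(-82966, Add(-24162, -22381)) = Mul(-82966, -46543) = 3861486538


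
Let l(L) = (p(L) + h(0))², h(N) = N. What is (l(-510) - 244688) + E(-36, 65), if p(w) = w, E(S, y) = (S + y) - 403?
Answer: 15038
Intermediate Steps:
E(S, y) = -403 + S + y
l(L) = L² (l(L) = (L + 0)² = L²)
(l(-510) - 244688) + E(-36, 65) = ((-510)² - 244688) + (-403 - 36 + 65) = (260100 - 244688) - 374 = 15412 - 374 = 15038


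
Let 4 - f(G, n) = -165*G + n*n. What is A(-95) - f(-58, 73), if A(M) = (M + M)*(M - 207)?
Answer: 72275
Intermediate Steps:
f(G, n) = 4 - n**2 + 165*G (f(G, n) = 4 - (-165*G + n*n) = 4 - (-165*G + n**2) = 4 - (n**2 - 165*G) = 4 + (-n**2 + 165*G) = 4 - n**2 + 165*G)
A(M) = 2*M*(-207 + M) (A(M) = (2*M)*(-207 + M) = 2*M*(-207 + M))
A(-95) - f(-58, 73) = 2*(-95)*(-207 - 95) - (4 - 1*73**2 + 165*(-58)) = 2*(-95)*(-302) - (4 - 1*5329 - 9570) = 57380 - (4 - 5329 - 9570) = 57380 - 1*(-14895) = 57380 + 14895 = 72275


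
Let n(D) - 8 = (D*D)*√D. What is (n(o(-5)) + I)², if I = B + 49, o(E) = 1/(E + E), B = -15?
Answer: (42000 + I*√10)²/1000000 ≈ 1764.0 + 0.26563*I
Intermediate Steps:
o(E) = 1/(2*E)
I = 34 (I = -15 + 49 = 34)
n(D) = 8 + D^(5/2) (n(D) = 8 + (D*D)*√D = 8 + D²*√D = 8 + D^(5/2))
(n(o(-5)) + I)² = ((8 + ((½)/(-5))^(5/2)) + 34)² = ((8 + ((½)*(-⅕))^(5/2)) + 34)² = ((8 + (-⅒)^(5/2)) + 34)² = ((8 + I*√10/1000) + 34)² = (42 + I*√10/1000)²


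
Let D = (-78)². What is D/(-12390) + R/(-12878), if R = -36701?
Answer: 62729273/26593070 ≈ 2.3589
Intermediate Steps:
D = 6084
D/(-12390) + R/(-12878) = 6084/(-12390) - 36701/(-12878) = 6084*(-1/12390) - 36701*(-1/12878) = -1014/2065 + 36701/12878 = 62729273/26593070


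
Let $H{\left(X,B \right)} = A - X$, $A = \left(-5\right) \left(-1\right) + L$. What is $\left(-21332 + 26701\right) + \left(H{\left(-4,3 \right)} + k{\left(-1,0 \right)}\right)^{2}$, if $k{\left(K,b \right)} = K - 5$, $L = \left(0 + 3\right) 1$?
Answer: $5405$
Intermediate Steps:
$L = 3$ ($L = 3 \cdot 1 = 3$)
$A = 8$ ($A = \left(-5\right) \left(-1\right) + 3 = 5 + 3 = 8$)
$H{\left(X,B \right)} = 8 - X$
$k{\left(K,b \right)} = -5 + K$ ($k{\left(K,b \right)} = K - 5 = -5 + K$)
$\left(-21332 + 26701\right) + \left(H{\left(-4,3 \right)} + k{\left(-1,0 \right)}\right)^{2} = \left(-21332 + 26701\right) + \left(\left(8 - -4\right) - 6\right)^{2} = 5369 + \left(\left(8 + 4\right) - 6\right)^{2} = 5369 + \left(12 - 6\right)^{2} = 5369 + 6^{2} = 5369 + 36 = 5405$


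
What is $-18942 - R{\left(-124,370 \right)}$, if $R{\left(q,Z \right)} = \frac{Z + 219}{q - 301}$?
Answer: $- \frac{8049761}{425} \approx -18941.0$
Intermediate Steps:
$R{\left(q,Z \right)} = \frac{219 + Z}{-301 + q}$
$-18942 - R{\left(-124,370 \right)} = -18942 - \frac{219 + 370}{-301 - 124} = -18942 - \frac{1}{-425} \cdot 589 = -18942 - \left(- \frac{1}{425}\right) 589 = -18942 - - \frac{589}{425} = -18942 + \frac{589}{425} = - \frac{8049761}{425}$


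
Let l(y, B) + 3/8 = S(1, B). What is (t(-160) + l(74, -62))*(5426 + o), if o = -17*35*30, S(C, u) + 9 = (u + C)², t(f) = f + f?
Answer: -42137549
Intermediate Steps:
t(f) = 2*f
S(C, u) = -9 + (C + u)² (S(C, u) = -9 + (u + C)² = -9 + (C + u)²)
l(y, B) = -75/8 + (1 + B)² (l(y, B) = -3/8 + (-9 + (1 + B)²) = -75/8 + (1 + B)²)
o = -17850 (o = -595*30 = -17850)
(t(-160) + l(74, -62))*(5426 + o) = (2*(-160) + (-75/8 + (1 - 62)²))*(5426 - 17850) = (-320 + (-75/8 + (-61)²))*(-12424) = (-320 + (-75/8 + 3721))*(-12424) = (-320 + 29693/8)*(-12424) = (27133/8)*(-12424) = -42137549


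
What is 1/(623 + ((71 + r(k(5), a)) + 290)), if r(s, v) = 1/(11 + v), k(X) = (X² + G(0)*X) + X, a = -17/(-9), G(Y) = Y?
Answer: 116/114153 ≈ 0.0010162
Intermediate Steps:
a = 17/9 (a = -17*(-⅑) = 17/9 ≈ 1.8889)
k(X) = X + X² (k(X) = (X² + 0*X) + X = (X² + 0) + X = X² + X = X + X²)
1/(623 + ((71 + r(k(5), a)) + 290)) = 1/(623 + ((71 + 1/(11 + 17/9)) + 290)) = 1/(623 + ((71 + 1/(116/9)) + 290)) = 1/(623 + ((71 + 9/116) + 290)) = 1/(623 + (8245/116 + 290)) = 1/(623 + 41885/116) = 1/(114153/116) = 116/114153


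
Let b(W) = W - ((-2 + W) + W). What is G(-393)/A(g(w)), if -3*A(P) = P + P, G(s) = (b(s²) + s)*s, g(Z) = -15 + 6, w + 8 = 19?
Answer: 10142020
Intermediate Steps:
w = 11 (w = -8 + 19 = 11)
b(W) = 2 - W (b(W) = W - (-2 + 2*W) = W + (2 - 2*W) = 2 - W)
g(Z) = -9
G(s) = s*(2 + s - s²) (G(s) = ((2 - s²) + s)*s = (2 + s - s²)*s = s*(2 + s - s²))
A(P) = -2*P/3 (A(P) = -(P + P)/3 = -2*P/3)
G(-393)/A(g(w)) = (-393*(2 - 393 - 1*(-393)²))/((-⅔*(-9))) = -393*(2 - 393 - 1*154449)/6 = -393*(2 - 393 - 154449)*(⅙) = -393*(-154840)*(⅙) = 60852120*(⅙) = 10142020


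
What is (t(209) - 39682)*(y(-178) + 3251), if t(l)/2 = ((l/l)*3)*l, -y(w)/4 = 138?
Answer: -103717172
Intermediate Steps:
y(w) = -552 (y(w) = -4*138 = -552)
t(l) = 6*l (t(l) = 2*(((l/l)*3)*l) = 2*((1*3)*l) = 2*(3*l) = 6*l)
(t(209) - 39682)*(y(-178) + 3251) = (6*209 - 39682)*(-552 + 3251) = (1254 - 39682)*2699 = -38428*2699 = -103717172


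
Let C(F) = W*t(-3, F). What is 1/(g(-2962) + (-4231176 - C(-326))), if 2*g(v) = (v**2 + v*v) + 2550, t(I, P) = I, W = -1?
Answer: 1/4543540 ≈ 2.2009e-7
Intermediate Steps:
C(F) = 3 (C(F) = -1*(-3) = 3)
g(v) = 1275 + v**2 (g(v) = ((v**2 + v*v) + 2550)/2 = ((v**2 + v**2) + 2550)/2 = (2*v**2 + 2550)/2 = (2550 + 2*v**2)/2 = 1275 + v**2)
1/(g(-2962) + (-4231176 - C(-326))) = 1/((1275 + (-2962)**2) + (-4231176 - 1*3)) = 1/((1275 + 8773444) + (-4231176 - 3)) = 1/(8774719 - 4231179) = 1/4543540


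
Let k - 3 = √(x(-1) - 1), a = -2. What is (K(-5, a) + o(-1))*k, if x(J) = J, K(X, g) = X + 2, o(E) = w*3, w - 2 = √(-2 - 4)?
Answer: 3*(1 + I*√6)*(3 + I*√2) ≈ -1.3923 + 26.288*I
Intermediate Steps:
w = 2 + I*√6 (w = 2 + √(-2 - 4) = 2 + √(-6) = 2 + I*√6 ≈ 2.0 + 2.4495*I)
o(E) = 6 + 3*I*√6 (o(E) = (2 + I*√6)*3 = 6 + 3*I*√6)
K(X, g) = 2 + X
k = 3 + I*√2 (k = 3 + √(-1 - 1) = 3 + √(-2) = 3 + I*√2 ≈ 3.0 + 1.4142*I)
(K(-5, a) + o(-1))*k = ((2 - 5) + (6 + 3*I*√6))*(3 + I*√2) = (-3 + (6 + 3*I*√6))*(3 + I*√2) = (3 + 3*I*√6)*(3 + I*√2) = (3 + I*√2)*(3 + 3*I*√6)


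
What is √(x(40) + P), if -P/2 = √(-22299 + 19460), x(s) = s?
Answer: √(40 - 2*I*√2839) ≈ 8.77 - 6.0755*I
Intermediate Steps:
P = -2*I*√2839 (P = -2*√(-22299 + 19460) = -2*I*√2839 ≈ -106.56*I)
√(x(40) + P) = √(40 - 2*I*√2839)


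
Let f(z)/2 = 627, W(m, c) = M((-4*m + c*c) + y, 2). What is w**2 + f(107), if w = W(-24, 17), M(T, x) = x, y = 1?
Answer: 1258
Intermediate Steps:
W(m, c) = 2
f(z) = 1254 (f(z) = 2*627 = 1254)
w = 2
w**2 + f(107) = 2**2 + 1254 = 4 + 1254 = 1258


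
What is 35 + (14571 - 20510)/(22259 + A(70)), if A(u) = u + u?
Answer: 778026/22399 ≈ 34.735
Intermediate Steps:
A(u) = 2*u
35 + (14571 - 20510)/(22259 + A(70)) = 35 + (14571 - 20510)/(22259 + 2*70) = 35 - 5939/(22259 + 140) = 35 - 5939/22399 = 778026/22399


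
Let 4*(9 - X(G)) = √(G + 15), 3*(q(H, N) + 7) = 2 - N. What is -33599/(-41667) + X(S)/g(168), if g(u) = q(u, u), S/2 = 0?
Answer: 303412/458337 + 3*√15/748 ≈ 0.67752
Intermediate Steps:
S = 0 (S = 2*0 = 0)
q(H, N) = -19/3 - N/3 (q(H, N) = -7 + (2 - N)/3 = -7 + (⅔ - N/3) = -19/3 - N/3)
g(u) = -19/3 - u/3
X(G) = 9 - √(15 + G)/4 (X(G) = 9 - √(G + 15)/4 = 9 - √(15 + G)/4)
-33599/(-41667) + X(S)/g(168) = -33599/(-41667) + (9 - √(15 + 0)/4)/(-19/3 - ⅓*168) = -33599*(-1/41667) + (9 - √15/4)/(-19/3 - 56) = 33599/41667 + (9 - √15/4)/(-187/3) = 33599/41667 + (9 - √15/4)*(-3/187) = 33599/41667 + (-27/187 + 3*√15/748) = 303412/458337 + 3*√15/748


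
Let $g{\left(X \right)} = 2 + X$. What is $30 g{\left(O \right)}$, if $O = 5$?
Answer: $210$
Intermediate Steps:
$30 g{\left(O \right)} = 30 \left(2 + 5\right) = 30 \cdot 7 = 210$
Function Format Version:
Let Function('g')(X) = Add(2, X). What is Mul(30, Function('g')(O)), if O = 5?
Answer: 210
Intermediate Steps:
Mul(30, Function('g')(O)) = Mul(30, Add(2, 5)) = Mul(30, 7) = 210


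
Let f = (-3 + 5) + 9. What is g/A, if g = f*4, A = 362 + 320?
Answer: 2/31 ≈ 0.064516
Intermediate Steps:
f = 11 (f = 2 + 9 = 11)
A = 682
g = 44 (g = 11*4 = 44)
g/A = 44/682 = 44*(1/682) = 2/31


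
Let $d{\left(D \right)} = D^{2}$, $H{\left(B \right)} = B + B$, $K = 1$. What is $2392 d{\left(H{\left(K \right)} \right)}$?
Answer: $9568$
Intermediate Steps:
$H{\left(B \right)} = 2 B$
$2392 d{\left(H{\left(K \right)} \right)} = 2392 \left(2 \cdot 1\right)^{2} = 2392 \cdot 2^{2} = 2392 \cdot 4 = 9568$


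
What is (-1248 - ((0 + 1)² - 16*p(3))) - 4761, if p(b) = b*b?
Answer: -5866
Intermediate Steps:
p(b) = b²
(-1248 - ((0 + 1)² - 16*p(3))) - 4761 = (-1248 - ((0 + 1)² - 16*3²)) - 4761 = (-1248 - (1² - 16*9)) - 4761 = (-1248 - (1 - 144)) - 4761 = (-1248 - 1*(-143)) - 4761 = (-1248 + 143) - 4761 = -1105 - 4761 = -5866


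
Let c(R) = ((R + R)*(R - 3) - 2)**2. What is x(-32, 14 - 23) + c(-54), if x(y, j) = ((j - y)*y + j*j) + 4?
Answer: 37871065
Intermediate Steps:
c(R) = (-2 + 2*R*(-3 + R))**2 (c(R) = ((2*R)*(-3 + R) - 2)**2 = (2*R*(-3 + R) - 2)**2 = (-2 + 2*R*(-3 + R))**2)
x(y, j) = 4 + j**2 + y*(j - y) (x(y, j) = (y*(j - y) + j**2) + 4 = (j**2 + y*(j - y)) + 4 = 4 + j**2 + y*(j - y))
x(-32, 14 - 23) + c(-54) = (4 + (14 - 23)**2 - 1*(-32)**2 + (14 - 23)*(-32)) + 4*(1 - 1*(-54)**2 + 3*(-54))**2 = (4 + (-9)**2 - 1*1024 - 9*(-32)) + 4*(1 - 1*2916 - 162)**2 = (4 + 81 - 1024 + 288) + 4*(1 - 2916 - 162)**2 = -651 + 4*(-3077)**2 = -651 + 4*9467929 = -651 + 37871716 = 37871065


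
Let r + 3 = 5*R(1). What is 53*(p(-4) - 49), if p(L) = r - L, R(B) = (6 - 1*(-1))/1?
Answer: -689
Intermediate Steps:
R(B) = 7 (R(B) = (6 + 1)*1 = 7*1 = 7)
r = 32 (r = -3 + 5*7 = -3 + 35 = 32)
p(L) = 32 - L
53*(p(-4) - 49) = 53*((32 - 1*(-4)) - 49) = 53*((32 + 4) - 49) = 53*(36 - 49) = 53*(-13) = -689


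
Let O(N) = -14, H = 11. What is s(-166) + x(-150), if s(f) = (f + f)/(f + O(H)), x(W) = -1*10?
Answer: -367/45 ≈ -8.1555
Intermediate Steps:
x(W) = -10
s(f) = 2*f/(-14 + f) (s(f) = (f + f)/(f - 14) = (2*f)/(-14 + f) = 2*f/(-14 + f))
s(-166) + x(-150) = 2*(-166)/(-14 - 166) - 10 = 2*(-166)/(-180) - 10 = 2*(-166)*(-1/180) - 10 = 83/45 - 10 = -367/45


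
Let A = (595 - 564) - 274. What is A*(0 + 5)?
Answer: -1215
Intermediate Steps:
A = -243 (A = 31 - 274 = -243)
A*(0 + 5) = -243*(0 + 5) = -243*5 = -1215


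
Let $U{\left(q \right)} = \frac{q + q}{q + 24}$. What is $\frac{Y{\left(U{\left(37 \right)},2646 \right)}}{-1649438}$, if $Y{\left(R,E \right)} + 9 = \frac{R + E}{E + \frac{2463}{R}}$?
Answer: $\frac{178030283}{34817767366746} \approx 5.1132 \cdot 10^{-6}$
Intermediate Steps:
$U{\left(q \right)} = \frac{2 q}{24 + q}$
$Y{\left(R,E \right)} = -9 + \frac{E + R}{E + \frac{2463}{R}}$ ($Y{\left(R,E \right)} = -9 + \frac{R + E}{E + \frac{2463}{R}} = -9 + \frac{E + R}{E + \frac{2463}{R}}$)
$\frac{Y{\left(U{\left(37 \right)},2646 \right)}}{-1649438} = \frac{\frac{1}{2463 + 2646 \cdot 2 \cdot 37 \frac{1}{24 + 37}} \left(-22167 + \left(2 \cdot 37 \frac{1}{24 + 37}\right)^{2} - 21168 \cdot 2 \cdot 37 \frac{1}{24 + 37}\right)}{-1649438} = \frac{-22167 + \left(2 \cdot 37 \cdot \frac{1}{61}\right)^{2} - 21168 \cdot 2 \cdot 37 \cdot \frac{1}{61}}{2463 + 2646 \cdot 2 \cdot 37 \cdot \frac{1}{61}} \left(- \frac{1}{1649438}\right) = \frac{-22167 + \left(\frac{74}{61}\right)^{2} - 21168 \cdot \frac{74}{61}}{2463 + 2646 \cdot \frac{74}{61}} \left(- \frac{1}{1649438}\right) = \frac{-22167 + \frac{5476}{3721} - \frac{1566432}{61}}{2463 + \frac{195804}{61}} \left(- \frac{1}{1649438}\right) = \frac{1}{\frac{346047}{61}} \left(- \frac{178030283}{3721}\right) \left(- \frac{1}{1649438}\right) = \frac{61}{346047} \left(- \frac{178030283}{3721}\right) \left(- \frac{1}{1649438}\right) = \left(- \frac{178030283}{21108867}\right) \left(- \frac{1}{1649438}\right) = \frac{178030283}{34817767366746}$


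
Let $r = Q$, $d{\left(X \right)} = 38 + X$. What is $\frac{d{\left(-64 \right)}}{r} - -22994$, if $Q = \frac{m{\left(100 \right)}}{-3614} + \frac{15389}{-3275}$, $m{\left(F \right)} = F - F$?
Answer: $\frac{353939816}{15389} \approx 23000.0$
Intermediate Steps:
$m{\left(F \right)} = 0$
$Q = - \frac{15389}{3275}$ ($Q = \frac{0}{-3614} + \frac{15389}{-3275} = 0 \left(- \frac{1}{3614}\right) + 15389 \left(- \frac{1}{3275}\right) = 0 - \frac{15389}{3275} = - \frac{15389}{3275} \approx -4.6989$)
$r = - \frac{15389}{3275} \approx -4.6989$
$\frac{d{\left(-64 \right)}}{r} - -22994 = \frac{38 - 64}{- \frac{15389}{3275}} - -22994 = \left(-26\right) \left(- \frac{3275}{15389}\right) + 22994 = \frac{85150}{15389} + 22994 = \frac{353939816}{15389}$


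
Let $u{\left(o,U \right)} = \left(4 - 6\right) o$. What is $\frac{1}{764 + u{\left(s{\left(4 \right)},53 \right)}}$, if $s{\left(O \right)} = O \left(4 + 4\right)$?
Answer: $\frac{1}{700} \approx 0.0014286$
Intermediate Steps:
$s{\left(O \right)} = 8 O$ ($s{\left(O \right)} = O 8 = 8 O$)
$u{\left(o,U \right)} = - 2 o$
$\frac{1}{764 + u{\left(s{\left(4 \right)},53 \right)}} = \frac{1}{764 - 2 \cdot 8 \cdot 4} = \frac{1}{764 - 64} = \frac{1}{700}$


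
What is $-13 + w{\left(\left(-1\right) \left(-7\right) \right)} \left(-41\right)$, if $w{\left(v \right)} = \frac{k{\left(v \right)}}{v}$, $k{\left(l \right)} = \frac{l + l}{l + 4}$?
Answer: $- \frac{225}{11} \approx -20.455$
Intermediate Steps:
$k{\left(l \right)} = \frac{2 l}{4 + l}$
$w{\left(v \right)} = \frac{2}{4 + v}$ ($w{\left(v \right)} = \frac{2 v \frac{1}{4 + v}}{v} = \frac{2}{4 + v}$)
$-13 + w{\left(\left(-1\right) \left(-7\right) \right)} \left(-41\right) = -13 + \frac{2}{4 - -7} \left(-41\right) = -13 + \frac{2}{4 + 7} \left(-41\right) = -13 + \frac{2}{11} \left(-41\right) = -13 - \frac{82}{11} = - \frac{225}{11}$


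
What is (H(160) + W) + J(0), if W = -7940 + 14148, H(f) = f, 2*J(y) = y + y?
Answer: 6368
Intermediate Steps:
J(y) = y (J(y) = (y + y)/2 = (2*y)/2 = y)
W = 6208
(H(160) + W) + J(0) = (160 + 6208) + 0 = 6368 + 0 = 6368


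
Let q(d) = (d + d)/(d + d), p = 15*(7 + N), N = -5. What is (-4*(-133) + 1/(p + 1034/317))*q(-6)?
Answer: 5609725/10544 ≈ 532.03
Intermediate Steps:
p = 30 (p = 15*(7 - 5) = 15*2 = 30)
q(d) = 1 (q(d) = (2*d)/((2*d)) = (2*d)*(1/(2*d)) = 1)
(-4*(-133) + 1/(p + 1034/317))*q(-6) = (-4*(-133) + 1/(30 + 1034/317))*1 = (532 + 1/(30 + 1034*(1/317)))*1 = (532 + 1/(30 + 1034/317))*1 = (532 + 1/(10544/317))*1 = (532 + 317/10544)*1 = (5609725/10544)*1 = 5609725/10544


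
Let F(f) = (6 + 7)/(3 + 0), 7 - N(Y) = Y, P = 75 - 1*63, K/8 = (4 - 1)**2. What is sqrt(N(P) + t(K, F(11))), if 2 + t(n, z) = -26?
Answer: I*sqrt(33) ≈ 5.7446*I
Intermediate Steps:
K = 72 (K = 8*(4 - 1)**2 = 8*3**2 = 8*9 = 72)
P = 12 (P = 75 - 63 = 12)
N(Y) = 7 - Y
F(f) = 13/3
t(n, z) = -28 (t(n, z) = -2 - 26 = -28)
sqrt(N(P) + t(K, F(11))) = sqrt((7 - 1*12) - 28) = sqrt((7 - 12) - 28) = sqrt(-5 - 28) = sqrt(-33) = I*sqrt(33)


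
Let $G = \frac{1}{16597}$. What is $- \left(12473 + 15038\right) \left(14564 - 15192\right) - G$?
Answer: $\frac{286744842075}{16597} \approx 1.7277 \cdot 10^{7}$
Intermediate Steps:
$G = \frac{1}{16597} \approx 6.0252 \cdot 10^{-5}$
$- \left(12473 + 15038\right) \left(14564 - 15192\right) - G = - \left(12473 + 15038\right) \left(14564 - 15192\right) - \frac{1}{16597} = - 27511 \left(-628\right) - \frac{1}{16597} = \left(-1\right) \left(-17276908\right) - \frac{1}{16597} = 17276908 - \frac{1}{16597} = \frac{286744842075}{16597}$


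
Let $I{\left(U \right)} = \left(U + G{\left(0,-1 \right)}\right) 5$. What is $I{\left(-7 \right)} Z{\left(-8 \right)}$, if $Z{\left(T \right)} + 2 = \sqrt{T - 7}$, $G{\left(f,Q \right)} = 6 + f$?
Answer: $10 - 5 i \sqrt{15} \approx 10.0 - 19.365 i$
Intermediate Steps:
$Z{\left(T \right)} = -2 + \sqrt{-7 + T}$ ($Z{\left(T \right)} = -2 + \sqrt{T - 7} = -2 + \sqrt{-7 + T}$)
$I{\left(U \right)} = 30 + 5 U$ ($I{\left(U \right)} = \left(U + \left(6 + 0\right)\right) 5 = \left(U + 6\right) 5 = \left(6 + U\right) 5 = 30 + 5 U$)
$I{\left(-7 \right)} Z{\left(-8 \right)} = \left(30 + 5 \left(-7\right)\right) \left(-2 + \sqrt{-7 - 8}\right) = \left(30 - 35\right) \left(-2 + \sqrt{-15}\right) = - 5 \left(-2 + i \sqrt{15}\right) = 10 - 5 i \sqrt{15}$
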